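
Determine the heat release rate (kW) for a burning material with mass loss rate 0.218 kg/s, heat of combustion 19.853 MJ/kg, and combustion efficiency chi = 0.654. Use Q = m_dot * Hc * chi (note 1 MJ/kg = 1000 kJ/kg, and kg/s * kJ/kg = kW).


Hc = 19.853 MJ/kg = 19.853 * 1000 kJ/kg = 19853 kJ/kg
Q = 0.218 kg/s * 19853 kJ/kg * 0.654 = 2830.5 kW

2830.5 kW


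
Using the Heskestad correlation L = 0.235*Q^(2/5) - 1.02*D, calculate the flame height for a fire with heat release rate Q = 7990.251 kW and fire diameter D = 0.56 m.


Q^(2/5) = 36.394
0.235 * Q^(2/5) = 8.5525
1.02 * D = 0.57120
L = 7.9813 m

7.9813 m


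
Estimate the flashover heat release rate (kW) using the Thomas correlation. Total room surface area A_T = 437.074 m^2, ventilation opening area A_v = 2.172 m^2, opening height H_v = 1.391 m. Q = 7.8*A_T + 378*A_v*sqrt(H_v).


7.8*A_T = 3409.2
sqrt(H_v) = 1.1794
378*A_v*sqrt(H_v) = 968.31
Q = 3409.2 + 968.31 = 4377.5 kW

4377.5 kW


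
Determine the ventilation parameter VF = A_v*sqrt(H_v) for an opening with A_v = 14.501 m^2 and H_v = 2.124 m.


sqrt(H_v) = 1.4574
VF = 14.501 * 1.4574 = 21.134 m^(5/2)

21.134 m^(5/2)


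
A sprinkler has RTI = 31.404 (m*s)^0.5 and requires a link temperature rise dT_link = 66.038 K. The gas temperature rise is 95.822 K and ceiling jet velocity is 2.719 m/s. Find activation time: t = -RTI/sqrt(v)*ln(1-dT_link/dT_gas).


dT_link/dT_gas = 0.68917
ln(1 - 0.68917) = -1.1685
t = -31.404 / sqrt(2.719) * -1.1685 = 22.254 s

22.254 s


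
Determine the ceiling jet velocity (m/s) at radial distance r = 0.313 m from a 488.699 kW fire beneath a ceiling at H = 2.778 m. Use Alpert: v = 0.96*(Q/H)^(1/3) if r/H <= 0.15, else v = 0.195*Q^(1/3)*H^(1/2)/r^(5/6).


r/H = 0.313 / 2.778 = 0.11267
r/H <= 0.15, so v = 0.96*(Q/H)^(1/3)
Q/H = 175.92
(Q/H)^(1/3) = 5.6032
v = 0.96 * 5.6032 = 5.3791 m/s

5.3791 m/s


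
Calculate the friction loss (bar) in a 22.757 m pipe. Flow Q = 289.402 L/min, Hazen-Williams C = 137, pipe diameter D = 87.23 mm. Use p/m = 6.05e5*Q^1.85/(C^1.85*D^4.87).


Q^1.85 = 35791
C^1.85 = 8972.9
D^4.87 = 2.8252e+09
p/m = 0.00085420 bar/m
p_total = 0.00085420 * 22.757 = 0.019439 bar

0.019439 bar


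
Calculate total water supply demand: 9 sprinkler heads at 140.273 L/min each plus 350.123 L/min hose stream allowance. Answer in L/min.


Sprinkler demand = 9 * 140.273 = 1262.457 L/min
Total = 1262.457 + 350.123 = 1612.58 L/min

1612.58 L/min


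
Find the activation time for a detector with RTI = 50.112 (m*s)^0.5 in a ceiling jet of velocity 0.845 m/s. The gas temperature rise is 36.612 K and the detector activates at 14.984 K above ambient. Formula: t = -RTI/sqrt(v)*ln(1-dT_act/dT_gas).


dT_act/dT_gas = 0.40926
ln(1 - 0.40926) = -0.52639
t = -50.112 / sqrt(0.845) * -0.52639 = 28.696 s

28.696 s


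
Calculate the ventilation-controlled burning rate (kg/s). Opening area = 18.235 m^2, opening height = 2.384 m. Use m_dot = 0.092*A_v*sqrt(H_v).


sqrt(H_v) = 1.5440
m_dot = 0.092 * 18.235 * 1.5440 = 2.5903 kg/s

2.5903 kg/s


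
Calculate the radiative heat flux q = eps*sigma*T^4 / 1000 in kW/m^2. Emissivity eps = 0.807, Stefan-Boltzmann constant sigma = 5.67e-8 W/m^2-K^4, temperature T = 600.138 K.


T^4 = 1.2972e+11
q = 0.807 * 5.67e-8 * 1.2972e+11 / 1000 = 5.9356 kW/m^2

5.9356 kW/m^2


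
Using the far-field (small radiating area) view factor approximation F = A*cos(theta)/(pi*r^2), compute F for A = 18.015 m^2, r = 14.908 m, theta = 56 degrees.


cos(56 deg) = 0.55919
pi*r^2 = 698.21
F = 18.015 * 0.55919 / 698.21 = 0.014428

0.014428


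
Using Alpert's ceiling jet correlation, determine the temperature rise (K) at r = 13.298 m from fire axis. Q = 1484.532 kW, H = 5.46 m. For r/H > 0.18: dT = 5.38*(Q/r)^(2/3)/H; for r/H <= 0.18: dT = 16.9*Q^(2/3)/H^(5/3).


r/H = 13.298 / 5.46 = 2.4355
r/H > 0.18, so dT = 5.38*(Q/r)^(2/3)/H
Q/r = 111.64
(Q/r)^(2/3) = 23.185
dT = 5.38 * 23.185 / 5.46 = 22.845 K

22.845 K


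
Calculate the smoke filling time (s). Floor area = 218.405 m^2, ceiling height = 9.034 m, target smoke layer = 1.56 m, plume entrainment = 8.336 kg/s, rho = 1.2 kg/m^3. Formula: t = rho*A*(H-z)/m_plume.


H - z = 7.474 m
t = 1.2 * 218.405 * 7.474 / 8.336 = 234.98 s

234.98 s


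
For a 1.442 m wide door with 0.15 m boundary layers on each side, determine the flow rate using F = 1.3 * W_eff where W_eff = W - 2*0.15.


W_eff = 1.442 - 0.30 = 1.142 m
F = 1.3 * 1.142 = 1.4846 persons/s

1.4846 persons/s


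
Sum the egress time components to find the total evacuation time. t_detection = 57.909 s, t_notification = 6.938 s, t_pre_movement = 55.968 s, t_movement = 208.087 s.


Total = 57.909 + 6.938 + 55.968 + 208.087 = 328.902 s

328.902 s


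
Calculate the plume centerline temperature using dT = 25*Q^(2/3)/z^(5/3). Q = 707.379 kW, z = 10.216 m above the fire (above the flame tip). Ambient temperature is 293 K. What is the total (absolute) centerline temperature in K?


Q^(2/3) = 79.390
z^(5/3) = 48.099
dT = 25 * 79.390 / 48.099 = 41.264 K
T = 293 + 41.264 = 334.26 K

334.26 K


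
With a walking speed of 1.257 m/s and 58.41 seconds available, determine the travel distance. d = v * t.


d = 1.257 * 58.41 = 73.421 m

73.421 m


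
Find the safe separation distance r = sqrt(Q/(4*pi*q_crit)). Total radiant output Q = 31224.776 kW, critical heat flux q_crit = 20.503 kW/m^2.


4*pi*q_crit = 257.65
Q/(4*pi*q_crit) = 121.19
r = sqrt(121.19) = 11.009 m

11.009 m


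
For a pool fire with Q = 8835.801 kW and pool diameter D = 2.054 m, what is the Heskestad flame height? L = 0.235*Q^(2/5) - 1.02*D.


Q^(2/5) = 37.888
0.235 * Q^(2/5) = 8.9036
1.02 * D = 2.0951
L = 6.8085 m

6.8085 m


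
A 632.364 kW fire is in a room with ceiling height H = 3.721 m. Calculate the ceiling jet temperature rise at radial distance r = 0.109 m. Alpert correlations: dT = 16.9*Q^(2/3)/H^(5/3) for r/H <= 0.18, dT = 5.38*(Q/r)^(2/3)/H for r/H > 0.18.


r/H = 0.109 / 3.721 = 0.029293
r/H <= 0.18, so dT = 16.9*Q^(2/3)/H^(5/3)
Q^(2/3) = 73.674
H^(5/3) = 8.9351
dT = 16.9 * 73.674 / 8.9351 = 139.35 K

139.35 K


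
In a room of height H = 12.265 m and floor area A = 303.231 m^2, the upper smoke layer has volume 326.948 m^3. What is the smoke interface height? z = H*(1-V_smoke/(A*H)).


V/(A*H) = 0.087910
1 - 0.087910 = 0.91209
z = 12.265 * 0.91209 = 11.187 m

11.187 m


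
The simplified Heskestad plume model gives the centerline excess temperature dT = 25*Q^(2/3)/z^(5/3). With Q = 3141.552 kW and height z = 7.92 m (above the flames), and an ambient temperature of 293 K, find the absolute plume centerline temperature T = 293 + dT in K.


Q^(2/3) = 214.50
z^(5/3) = 31.468
dT = 25 * 214.50 / 31.468 = 170.41 K
T = 293 + 170.41 = 463.41 K

463.41 K


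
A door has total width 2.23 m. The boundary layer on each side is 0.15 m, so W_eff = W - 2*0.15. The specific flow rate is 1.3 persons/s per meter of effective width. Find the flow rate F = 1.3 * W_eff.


W_eff = 2.23 - 0.30 = 1.93 m
F = 1.3 * 1.93 = 2.509 persons/s

2.509 persons/s


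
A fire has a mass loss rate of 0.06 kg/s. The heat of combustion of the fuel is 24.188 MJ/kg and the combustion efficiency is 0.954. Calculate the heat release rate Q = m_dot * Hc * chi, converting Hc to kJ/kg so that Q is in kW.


Hc = 24.188 MJ/kg = 24.188 * 1000 kJ/kg = 24188 kJ/kg
Q = 0.06 kg/s * 24188 kJ/kg * 0.954 = 1384.5 kW

1384.5 kW


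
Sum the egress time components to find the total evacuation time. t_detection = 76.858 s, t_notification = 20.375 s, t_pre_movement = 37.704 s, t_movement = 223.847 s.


Total = 76.858 + 20.375 + 37.704 + 223.847 = 358.784 s

358.784 s


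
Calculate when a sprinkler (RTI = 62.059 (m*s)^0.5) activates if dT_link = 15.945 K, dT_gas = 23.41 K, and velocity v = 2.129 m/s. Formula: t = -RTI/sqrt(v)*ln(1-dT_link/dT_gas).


dT_link/dT_gas = 0.68112
ln(1 - 0.68112) = -1.1429
t = -62.059 / sqrt(2.129) * -1.1429 = 48.612 s

48.612 s


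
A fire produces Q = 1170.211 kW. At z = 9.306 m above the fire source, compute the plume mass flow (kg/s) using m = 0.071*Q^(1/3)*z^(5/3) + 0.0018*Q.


Q^(1/3) = 10.538
z^(5/3) = 41.172
First term = 0.071 * 10.538 * 41.172 = 30.805
Second term = 0.0018 * 1170.211 = 2.1064
m = 32.911 kg/s

32.911 kg/s


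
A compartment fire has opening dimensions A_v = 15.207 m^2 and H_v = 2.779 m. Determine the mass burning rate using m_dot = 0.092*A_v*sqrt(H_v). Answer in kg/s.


sqrt(H_v) = 1.6670
m_dot = 0.092 * 15.207 * 1.6670 = 2.3323 kg/s

2.3323 kg/s


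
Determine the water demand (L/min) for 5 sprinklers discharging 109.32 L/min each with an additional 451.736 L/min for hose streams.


Sprinkler demand = 5 * 109.32 = 546.6 L/min
Total = 546.6 + 451.736 = 998.336 L/min

998.336 L/min


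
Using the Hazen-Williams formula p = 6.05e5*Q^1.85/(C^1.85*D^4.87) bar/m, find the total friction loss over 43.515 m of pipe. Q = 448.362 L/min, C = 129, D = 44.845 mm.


Q^1.85 = 80448
C^1.85 = 8027.7
D^4.87 = 1.1062e+08
p/m = 0.054806 bar/m
p_total = 0.054806 * 43.515 = 2.3849 bar

2.3849 bar


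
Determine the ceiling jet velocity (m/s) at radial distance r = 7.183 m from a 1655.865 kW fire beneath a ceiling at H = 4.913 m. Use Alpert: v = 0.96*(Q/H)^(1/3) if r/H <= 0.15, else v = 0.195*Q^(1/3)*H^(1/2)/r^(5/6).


r/H = 7.183 / 4.913 = 1.4620
r/H > 0.15, so v = 0.195*Q^(1/3)*H^(1/2)/r^(5/6)
Q^(1/3) = 11.831
H^(1/2) = 2.2165
r^(5/6) = 5.1712
v = 0.195 * 11.831 * 2.2165 / 5.1712 = 0.98884 m/s

0.98884 m/s


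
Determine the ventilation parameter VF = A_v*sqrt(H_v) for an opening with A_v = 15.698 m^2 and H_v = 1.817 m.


sqrt(H_v) = 1.3480
VF = 15.698 * 1.3480 = 21.160 m^(5/2)

21.160 m^(5/2)


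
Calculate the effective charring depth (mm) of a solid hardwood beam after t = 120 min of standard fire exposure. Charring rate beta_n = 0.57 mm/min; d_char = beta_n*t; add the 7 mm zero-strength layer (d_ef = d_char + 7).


d_char = 0.57 * 120 = 68.4 mm
d_ef = 68.4 + 1.0*7 = 75.4 mm

75.4 mm


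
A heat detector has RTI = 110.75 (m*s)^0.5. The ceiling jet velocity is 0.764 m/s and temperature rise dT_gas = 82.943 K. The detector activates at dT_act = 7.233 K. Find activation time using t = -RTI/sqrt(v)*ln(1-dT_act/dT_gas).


dT_act/dT_gas = 0.087204
ln(1 - 0.087204) = -0.091243
t = -110.75 / sqrt(0.764) * -0.091243 = 11.561 s

11.561 s


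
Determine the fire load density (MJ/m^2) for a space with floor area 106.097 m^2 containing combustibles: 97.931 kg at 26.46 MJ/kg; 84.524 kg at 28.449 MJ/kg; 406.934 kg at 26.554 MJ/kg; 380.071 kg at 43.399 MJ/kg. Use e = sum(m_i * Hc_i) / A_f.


Total energy = 97.931*26.46 + 84.524*28.449 + 406.934*26.554 + 380.071*43.399
= 2591.254 + 2404.623 + 10805.73 + 16494.70
= 32296.30 MJ
e = 32296.30 / 106.097 = 304.40 MJ/m^2

304.40 MJ/m^2


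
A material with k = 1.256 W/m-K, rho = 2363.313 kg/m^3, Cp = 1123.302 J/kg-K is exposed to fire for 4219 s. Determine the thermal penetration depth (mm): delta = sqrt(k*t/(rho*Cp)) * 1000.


alpha = 1.256 / (2363.313 * 1123.302) = 4.7312e-07 m^2/s
alpha * t = 0.0019961
delta = sqrt(0.0019961) * 1000 = 44.678 mm

44.678 mm


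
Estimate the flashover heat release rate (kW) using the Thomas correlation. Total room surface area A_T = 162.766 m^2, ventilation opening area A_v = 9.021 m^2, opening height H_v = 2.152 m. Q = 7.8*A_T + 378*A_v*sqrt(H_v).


7.8*A_T = 1269.6
sqrt(H_v) = 1.4670
378*A_v*sqrt(H_v) = 5002.3
Q = 1269.6 + 5002.3 = 6271.9 kW

6271.9 kW


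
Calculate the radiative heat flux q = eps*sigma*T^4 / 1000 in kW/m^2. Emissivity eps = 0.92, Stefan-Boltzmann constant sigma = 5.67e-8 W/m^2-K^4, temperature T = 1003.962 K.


T^4 = 1.0159e+12
q = 0.92 * 5.67e-8 * 1.0159e+12 / 1000 = 52.996 kW/m^2

52.996 kW/m^2


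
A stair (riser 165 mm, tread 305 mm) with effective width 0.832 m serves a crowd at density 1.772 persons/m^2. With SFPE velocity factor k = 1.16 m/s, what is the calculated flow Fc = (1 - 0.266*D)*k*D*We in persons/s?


1 - 0.266*D = 1 - 0.266*1.772 = 0.52865
Fs = 0.52865 * 1.16 * 1.772 = 1.0866 persons/(s*m)
Fc = 1.0866 * 0.832 = 0.90409 persons/s

0.90409 persons/s


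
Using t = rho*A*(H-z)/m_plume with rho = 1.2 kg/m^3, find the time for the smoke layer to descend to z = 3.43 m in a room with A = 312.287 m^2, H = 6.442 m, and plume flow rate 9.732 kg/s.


H - z = 3.012 m
t = 1.2 * 312.287 * 3.012 / 9.732 = 115.98 s

115.98 s


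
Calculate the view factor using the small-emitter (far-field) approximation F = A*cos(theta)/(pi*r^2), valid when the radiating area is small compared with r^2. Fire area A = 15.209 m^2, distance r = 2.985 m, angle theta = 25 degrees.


cos(25 deg) = 0.90631
pi*r^2 = 27.992
F = 15.209 * 0.90631 / 27.992 = 0.49242

0.49242


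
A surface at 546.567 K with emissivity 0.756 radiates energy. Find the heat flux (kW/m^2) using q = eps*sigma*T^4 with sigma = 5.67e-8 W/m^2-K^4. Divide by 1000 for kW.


T^4 = 8.9243e+10
q = 0.756 * 5.67e-8 * 8.9243e+10 / 1000 = 3.8254 kW/m^2

3.8254 kW/m^2


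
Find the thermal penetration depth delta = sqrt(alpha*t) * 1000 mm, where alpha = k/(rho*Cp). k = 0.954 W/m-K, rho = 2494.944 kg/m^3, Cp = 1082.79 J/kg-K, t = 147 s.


alpha = 0.954 / (2494.944 * 1082.79) = 3.5314e-07 m^2/s
alpha * t = 5.1911e-05
delta = sqrt(5.1911e-05) * 1000 = 7.2049 mm

7.2049 mm


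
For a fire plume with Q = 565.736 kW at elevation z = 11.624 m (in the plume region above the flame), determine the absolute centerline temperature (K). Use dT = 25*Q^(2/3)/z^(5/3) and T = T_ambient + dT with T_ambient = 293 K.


Q^(2/3) = 68.403
z^(5/3) = 59.648
dT = 25 * 68.403 / 59.648 = 28.670 K
T = 293 + 28.670 = 321.67 K

321.67 K


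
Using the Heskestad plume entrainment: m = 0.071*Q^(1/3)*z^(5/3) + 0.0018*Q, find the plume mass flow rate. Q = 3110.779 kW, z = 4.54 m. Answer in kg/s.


Q^(1/3) = 14.598
z^(5/3) = 12.448
First term = 0.071 * 14.598 * 12.448 = 12.902
Second term = 0.0018 * 3110.779 = 5.5994
m = 18.501 kg/s

18.501 kg/s


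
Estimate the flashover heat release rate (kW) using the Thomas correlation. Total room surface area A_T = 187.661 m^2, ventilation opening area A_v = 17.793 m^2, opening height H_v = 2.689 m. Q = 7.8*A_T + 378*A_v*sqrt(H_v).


7.8*A_T = 1463.8
sqrt(H_v) = 1.6398
378*A_v*sqrt(H_v) = 11029
Q = 1463.8 + 11029 = 12493 kW

12493 kW


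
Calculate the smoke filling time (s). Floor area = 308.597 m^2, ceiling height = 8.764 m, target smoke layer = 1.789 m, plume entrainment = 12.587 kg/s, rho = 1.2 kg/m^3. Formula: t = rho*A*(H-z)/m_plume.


H - z = 6.975 m
t = 1.2 * 308.597 * 6.975 / 12.587 = 205.21 s

205.21 s


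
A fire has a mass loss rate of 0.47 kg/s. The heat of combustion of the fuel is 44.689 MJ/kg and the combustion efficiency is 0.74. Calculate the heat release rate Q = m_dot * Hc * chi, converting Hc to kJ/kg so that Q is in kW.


Hc = 44.689 MJ/kg = 44.689 * 1000 kJ/kg = 44689 kJ/kg
Q = 0.47 kg/s * 44689 kJ/kg * 0.74 = 15543 kW

15543 kW


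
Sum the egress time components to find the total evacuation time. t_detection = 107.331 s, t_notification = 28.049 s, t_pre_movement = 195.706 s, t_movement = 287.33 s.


Total = 107.331 + 28.049 + 195.706 + 287.33 = 618.416 s

618.416 s


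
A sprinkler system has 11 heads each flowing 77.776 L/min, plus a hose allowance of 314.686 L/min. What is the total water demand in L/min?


Sprinkler demand = 11 * 77.776 = 855.536 L/min
Total = 855.536 + 314.686 = 1170.222 L/min

1170.222 L/min


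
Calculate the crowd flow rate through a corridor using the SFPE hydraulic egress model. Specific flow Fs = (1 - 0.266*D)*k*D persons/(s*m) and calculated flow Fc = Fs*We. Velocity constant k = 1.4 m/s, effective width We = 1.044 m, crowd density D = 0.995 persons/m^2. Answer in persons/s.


1 - 0.266*D = 1 - 0.266*0.995 = 0.73533
Fs = 0.73533 * 1.4 * 0.995 = 1.0243 persons/(s*m)
Fc = 1.0243 * 1.044 = 1.0694 persons/s

1.0694 persons/s


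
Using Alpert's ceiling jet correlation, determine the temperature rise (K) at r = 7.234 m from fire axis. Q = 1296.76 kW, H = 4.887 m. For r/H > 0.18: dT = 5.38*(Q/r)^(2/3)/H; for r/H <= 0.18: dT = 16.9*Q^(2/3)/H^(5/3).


r/H = 7.234 / 4.887 = 1.4803
r/H > 0.18, so dT = 5.38*(Q/r)^(2/3)/H
Q/r = 179.26
(Q/r)^(2/3) = 31.792
dT = 5.38 * 31.792 / 4.887 = 34.999 K

34.999 K


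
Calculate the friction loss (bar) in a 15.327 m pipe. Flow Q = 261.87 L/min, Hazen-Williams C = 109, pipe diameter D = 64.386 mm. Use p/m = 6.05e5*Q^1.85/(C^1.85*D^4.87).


Q^1.85 = 29748
C^1.85 = 5878.1
D^4.87 = 6.4389e+08
p/m = 0.0047551 bar/m
p_total = 0.0047551 * 15.327 = 0.072882 bar

0.072882 bar


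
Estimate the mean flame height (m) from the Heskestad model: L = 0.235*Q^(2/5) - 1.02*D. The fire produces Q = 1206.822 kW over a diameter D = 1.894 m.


Q^(2/5) = 17.087
0.235 * Q^(2/5) = 4.0154
1.02 * D = 1.9319
L = 2.0835 m

2.0835 m


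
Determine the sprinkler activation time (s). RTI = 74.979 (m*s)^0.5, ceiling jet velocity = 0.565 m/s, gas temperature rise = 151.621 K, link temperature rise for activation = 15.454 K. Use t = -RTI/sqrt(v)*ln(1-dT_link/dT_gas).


dT_link/dT_gas = 0.10193
ln(1 - 0.10193) = -0.10750
t = -74.979 / sqrt(0.565) * -0.10750 = 10.723 s

10.723 s


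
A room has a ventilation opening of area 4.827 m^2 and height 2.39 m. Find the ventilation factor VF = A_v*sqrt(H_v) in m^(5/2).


sqrt(H_v) = 1.5460
VF = 4.827 * 1.5460 = 7.4624 m^(5/2)

7.4624 m^(5/2)


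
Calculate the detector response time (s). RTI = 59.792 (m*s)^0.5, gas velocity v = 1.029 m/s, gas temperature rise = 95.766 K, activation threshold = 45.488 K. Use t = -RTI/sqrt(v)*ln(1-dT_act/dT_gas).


dT_act/dT_gas = 0.47499
ln(1 - 0.47499) = -0.64434
t = -59.792 / sqrt(1.029) * -0.64434 = 37.980 s

37.980 s


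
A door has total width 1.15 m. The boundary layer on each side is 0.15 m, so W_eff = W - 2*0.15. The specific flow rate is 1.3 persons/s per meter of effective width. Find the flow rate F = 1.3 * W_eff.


W_eff = 1.15 - 0.30 = 0.85 m
F = 1.3 * 0.85 = 1.105 persons/s

1.105 persons/s


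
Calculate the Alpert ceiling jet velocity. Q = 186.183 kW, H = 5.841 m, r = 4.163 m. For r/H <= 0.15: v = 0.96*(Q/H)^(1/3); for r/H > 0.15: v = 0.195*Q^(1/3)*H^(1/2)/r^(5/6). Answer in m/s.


r/H = 4.163 / 5.841 = 0.71272
r/H > 0.15, so v = 0.195*Q^(1/3)*H^(1/2)/r^(5/6)
Q^(1/3) = 5.7101
H^(1/2) = 2.4168
r^(5/6) = 3.2823
v = 0.195 * 5.7101 * 2.4168 / 3.2823 = 0.81988 m/s

0.81988 m/s


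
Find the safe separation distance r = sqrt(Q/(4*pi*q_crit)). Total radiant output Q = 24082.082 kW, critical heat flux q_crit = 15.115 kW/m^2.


4*pi*q_crit = 189.94
Q/(4*pi*q_crit) = 126.79
r = sqrt(126.79) = 11.260 m

11.260 m


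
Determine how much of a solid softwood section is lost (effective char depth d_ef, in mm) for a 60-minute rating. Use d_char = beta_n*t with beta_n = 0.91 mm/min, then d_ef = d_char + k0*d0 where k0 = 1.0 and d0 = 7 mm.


d_char = 0.91 * 60 = 54.6 mm
d_ef = 54.6 + 1.0*7 = 61.6 mm

61.6 mm


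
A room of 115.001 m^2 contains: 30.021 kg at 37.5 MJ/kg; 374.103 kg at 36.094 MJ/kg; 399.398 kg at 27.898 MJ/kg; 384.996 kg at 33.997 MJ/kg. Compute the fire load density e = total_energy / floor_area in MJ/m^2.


Total energy = 30.021*37.5 + 374.103*36.094 + 399.398*27.898 + 384.996*33.997
= 1125.788 + 13502.87 + 11142.41 + 13088.71
= 38859.78 MJ
e = 38859.78 / 115.001 = 337.91 MJ/m^2

337.91 MJ/m^2


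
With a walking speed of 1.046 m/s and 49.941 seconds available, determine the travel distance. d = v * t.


d = 1.046 * 49.941 = 52.238 m

52.238 m


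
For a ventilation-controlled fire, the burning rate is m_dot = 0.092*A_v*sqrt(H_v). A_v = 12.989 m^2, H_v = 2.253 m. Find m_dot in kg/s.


sqrt(H_v) = 1.5010
m_dot = 0.092 * 12.989 * 1.5010 = 1.7937 kg/s

1.7937 kg/s


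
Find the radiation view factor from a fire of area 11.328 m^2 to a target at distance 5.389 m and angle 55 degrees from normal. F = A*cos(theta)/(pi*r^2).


cos(55 deg) = 0.57358
pi*r^2 = 91.236
F = 11.328 * 0.57358 / 91.236 = 0.071216

0.071216


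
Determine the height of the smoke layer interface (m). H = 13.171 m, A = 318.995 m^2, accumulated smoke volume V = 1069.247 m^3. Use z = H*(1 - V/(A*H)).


V/(A*H) = 0.25449
1 - 0.25449 = 0.74551
z = 13.171 * 0.74551 = 9.8191 m

9.8191 m


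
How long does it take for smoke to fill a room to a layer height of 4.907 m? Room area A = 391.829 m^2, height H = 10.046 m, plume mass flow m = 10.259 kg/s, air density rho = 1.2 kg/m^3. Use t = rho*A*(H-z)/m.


H - z = 5.139 m
t = 1.2 * 391.829 * 5.139 / 10.259 = 235.53 s

235.53 s


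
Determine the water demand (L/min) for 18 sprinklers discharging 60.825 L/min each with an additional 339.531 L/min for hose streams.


Sprinkler demand = 18 * 60.825 = 1094.85 L/min
Total = 1094.85 + 339.531 = 1434.381 L/min

1434.381 L/min


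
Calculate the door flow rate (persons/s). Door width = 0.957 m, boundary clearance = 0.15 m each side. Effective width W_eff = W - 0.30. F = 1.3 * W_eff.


W_eff = 0.957 - 0.30 = 0.657 m
F = 1.3 * 0.657 = 0.85410 persons/s

0.85410 persons/s


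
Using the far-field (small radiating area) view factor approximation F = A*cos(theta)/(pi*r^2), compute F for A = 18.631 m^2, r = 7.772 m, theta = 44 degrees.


cos(44 deg) = 0.71934
pi*r^2 = 189.76
F = 18.631 * 0.71934 / 189.76 = 0.070624

0.070624


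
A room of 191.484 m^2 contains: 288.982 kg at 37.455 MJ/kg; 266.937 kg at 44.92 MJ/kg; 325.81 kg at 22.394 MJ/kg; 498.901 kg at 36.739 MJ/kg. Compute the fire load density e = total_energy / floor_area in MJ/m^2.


Total energy = 288.982*37.455 + 266.937*44.92 + 325.81*22.394 + 498.901*36.739
= 10823.82 + 11990.81 + 7296.189 + 18329.12
= 48439.94 MJ
e = 48439.94 / 191.484 = 252.97 MJ/m^2

252.97 MJ/m^2


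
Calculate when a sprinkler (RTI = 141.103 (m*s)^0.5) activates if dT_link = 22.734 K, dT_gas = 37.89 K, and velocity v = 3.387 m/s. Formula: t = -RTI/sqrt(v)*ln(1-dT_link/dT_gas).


dT_link/dT_gas = 0.6
ln(1 - 0.6) = -0.91629
t = -141.103 / sqrt(3.387) * -0.91629 = 70.253 s

70.253 s


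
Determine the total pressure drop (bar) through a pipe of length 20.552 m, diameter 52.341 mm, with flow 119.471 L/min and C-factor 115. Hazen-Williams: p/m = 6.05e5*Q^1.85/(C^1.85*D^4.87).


Q^1.85 = 6965.2
C^1.85 = 6490.7
D^4.87 = 2.3483e+08
p/m = 0.0027646 bar/m
p_total = 0.0027646 * 20.552 = 0.056819 bar

0.056819 bar


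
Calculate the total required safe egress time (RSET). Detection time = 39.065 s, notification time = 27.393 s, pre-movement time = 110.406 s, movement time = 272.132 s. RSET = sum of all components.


Total = 39.065 + 27.393 + 110.406 + 272.132 = 448.996 s

448.996 s


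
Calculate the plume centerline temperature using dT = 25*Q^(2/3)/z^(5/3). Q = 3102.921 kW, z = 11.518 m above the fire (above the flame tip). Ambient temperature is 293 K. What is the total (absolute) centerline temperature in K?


Q^(2/3) = 212.74
z^(5/3) = 58.744
dT = 25 * 212.74 / 58.744 = 90.537 K
T = 293 + 90.537 = 383.54 K

383.54 K


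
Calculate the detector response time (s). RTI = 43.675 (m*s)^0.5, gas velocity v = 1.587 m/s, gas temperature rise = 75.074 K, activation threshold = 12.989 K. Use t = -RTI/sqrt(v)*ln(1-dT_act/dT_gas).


dT_act/dT_gas = 0.17302
ln(1 - 0.17302) = -0.18997
t = -43.675 / sqrt(1.587) * -0.18997 = 6.5861 s

6.5861 s


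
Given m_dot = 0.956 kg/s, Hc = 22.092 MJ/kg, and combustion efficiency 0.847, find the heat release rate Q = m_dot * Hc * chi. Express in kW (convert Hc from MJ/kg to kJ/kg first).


Hc = 22.092 MJ/kg = 22.092 * 1000 kJ/kg = 22092 kJ/kg
Q = 0.956 kg/s * 22092 kJ/kg * 0.847 = 17889 kW

17889 kW


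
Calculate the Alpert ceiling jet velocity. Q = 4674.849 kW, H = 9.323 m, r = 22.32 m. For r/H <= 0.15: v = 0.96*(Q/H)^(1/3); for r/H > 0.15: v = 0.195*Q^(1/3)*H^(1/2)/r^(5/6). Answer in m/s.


r/H = 22.32 / 9.323 = 2.3941
r/H > 0.15, so v = 0.195*Q^(1/3)*H^(1/2)/r^(5/6)
Q^(1/3) = 16.721
H^(1/2) = 3.0534
r^(5/6) = 13.302
v = 0.195 * 16.721 * 3.0534 / 13.302 = 0.74844 m/s

0.74844 m/s


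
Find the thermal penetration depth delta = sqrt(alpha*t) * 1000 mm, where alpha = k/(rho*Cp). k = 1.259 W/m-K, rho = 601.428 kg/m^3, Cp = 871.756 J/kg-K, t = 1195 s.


alpha = 1.259 / (601.428 * 871.756) = 2.4013e-06 m^2/s
alpha * t = 0.0028696
delta = sqrt(0.0028696) * 1000 = 53.568 mm

53.568 mm


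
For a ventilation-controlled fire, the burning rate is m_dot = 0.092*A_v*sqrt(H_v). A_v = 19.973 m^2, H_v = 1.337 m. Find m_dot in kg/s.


sqrt(H_v) = 1.1563
m_dot = 0.092 * 19.973 * 1.1563 = 2.1247 kg/s

2.1247 kg/s


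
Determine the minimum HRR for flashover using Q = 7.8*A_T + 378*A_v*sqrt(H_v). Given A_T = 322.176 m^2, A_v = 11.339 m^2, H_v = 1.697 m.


7.8*A_T = 2513.0
sqrt(H_v) = 1.3027
378*A_v*sqrt(H_v) = 5583.5
Q = 2513.0 + 5583.5 = 8096.5 kW

8096.5 kW


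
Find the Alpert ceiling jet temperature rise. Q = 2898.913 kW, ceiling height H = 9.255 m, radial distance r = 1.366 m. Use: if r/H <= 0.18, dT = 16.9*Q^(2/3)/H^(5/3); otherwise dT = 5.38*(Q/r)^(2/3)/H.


r/H = 1.366 / 9.255 = 0.14760
r/H <= 0.18, so dT = 16.9*Q^(2/3)/H^(5/3)
Q^(2/3) = 203.31
H^(5/3) = 40.797
dT = 16.9 * 203.31 / 40.797 = 84.220 K

84.220 K


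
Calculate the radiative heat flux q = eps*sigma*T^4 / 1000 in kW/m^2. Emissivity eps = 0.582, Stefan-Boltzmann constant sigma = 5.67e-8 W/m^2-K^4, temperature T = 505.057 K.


T^4 = 6.5067e+10
q = 0.582 * 5.67e-8 * 6.5067e+10 / 1000 = 2.1472 kW/m^2

2.1472 kW/m^2


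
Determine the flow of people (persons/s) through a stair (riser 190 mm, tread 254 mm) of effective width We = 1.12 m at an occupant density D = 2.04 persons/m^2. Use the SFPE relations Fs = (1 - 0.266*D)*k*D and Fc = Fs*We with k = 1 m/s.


1 - 0.266*D = 1 - 0.266*2.04 = 0.45736
Fs = 0.45736 * 1 * 2.04 = 0.93301 persons/(s*m)
Fc = 0.93301 * 1.12 = 1.0450 persons/s

1.0450 persons/s


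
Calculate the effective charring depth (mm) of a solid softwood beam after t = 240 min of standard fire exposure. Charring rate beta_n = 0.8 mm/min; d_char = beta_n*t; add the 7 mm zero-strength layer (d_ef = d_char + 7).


d_char = 0.8 * 240 = 192 mm
d_ef = 192 + 1.0*7 = 199 mm

199 mm


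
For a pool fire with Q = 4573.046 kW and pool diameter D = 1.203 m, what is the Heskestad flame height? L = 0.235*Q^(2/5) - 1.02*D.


Q^(2/5) = 29.113
0.235 * Q^(2/5) = 6.8415
1.02 * D = 1.2271
L = 5.6144 m

5.6144 m


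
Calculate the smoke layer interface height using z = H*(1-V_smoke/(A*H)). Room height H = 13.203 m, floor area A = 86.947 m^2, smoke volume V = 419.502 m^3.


V/(A*H) = 0.36543
1 - 0.36543 = 0.63457
z = 13.203 * 0.63457 = 8.3782 m

8.3782 m


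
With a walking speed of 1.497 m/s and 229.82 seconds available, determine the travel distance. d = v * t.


d = 1.497 * 229.82 = 344.04 m

344.04 m


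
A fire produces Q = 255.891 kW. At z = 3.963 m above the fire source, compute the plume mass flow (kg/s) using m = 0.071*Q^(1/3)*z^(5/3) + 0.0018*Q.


Q^(1/3) = 6.3487
z^(5/3) = 9.9245
First term = 0.071 * 6.3487 * 9.9245 = 4.4735
Second term = 0.0018 * 255.891 = 0.46060
m = 4.9341 kg/s

4.9341 kg/s


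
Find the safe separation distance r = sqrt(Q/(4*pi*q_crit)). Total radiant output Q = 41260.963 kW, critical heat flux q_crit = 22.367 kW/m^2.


4*pi*q_crit = 281.07
Q/(4*pi*q_crit) = 146.80
r = sqrt(146.80) = 12.116 m

12.116 m


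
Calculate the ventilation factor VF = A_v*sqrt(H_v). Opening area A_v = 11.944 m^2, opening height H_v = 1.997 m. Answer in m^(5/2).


sqrt(H_v) = 1.4132
VF = 11.944 * 1.4132 = 16.879 m^(5/2)

16.879 m^(5/2)


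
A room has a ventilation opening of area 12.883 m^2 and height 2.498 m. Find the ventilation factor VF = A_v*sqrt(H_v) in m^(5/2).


sqrt(H_v) = 1.5805
VF = 12.883 * 1.5805 = 20.362 m^(5/2)

20.362 m^(5/2)


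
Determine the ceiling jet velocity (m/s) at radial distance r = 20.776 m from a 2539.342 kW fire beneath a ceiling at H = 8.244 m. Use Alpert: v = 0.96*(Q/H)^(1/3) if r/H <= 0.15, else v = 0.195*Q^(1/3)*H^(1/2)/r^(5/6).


r/H = 20.776 / 8.244 = 2.5201
r/H > 0.15, so v = 0.195*Q^(1/3)*H^(1/2)/r^(5/6)
Q^(1/3) = 13.643
H^(1/2) = 2.8712
r^(5/6) = 12.530
v = 0.195 * 13.643 * 2.8712 / 12.530 = 0.60960 m/s

0.60960 m/s


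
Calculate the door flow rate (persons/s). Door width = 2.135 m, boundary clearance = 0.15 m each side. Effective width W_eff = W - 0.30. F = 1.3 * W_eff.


W_eff = 2.135 - 0.30 = 1.835 m
F = 1.3 * 1.835 = 2.3855 persons/s

2.3855 persons/s


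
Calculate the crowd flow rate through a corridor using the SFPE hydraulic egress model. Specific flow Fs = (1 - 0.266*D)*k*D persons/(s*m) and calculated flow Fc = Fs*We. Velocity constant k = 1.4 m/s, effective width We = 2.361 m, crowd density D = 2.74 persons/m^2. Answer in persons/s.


1 - 0.266*D = 1 - 0.266*2.74 = 0.27116
Fs = 0.27116 * 1.4 * 2.74 = 1.0402 persons/(s*m)
Fc = 1.0402 * 2.361 = 2.4558 persons/s

2.4558 persons/s


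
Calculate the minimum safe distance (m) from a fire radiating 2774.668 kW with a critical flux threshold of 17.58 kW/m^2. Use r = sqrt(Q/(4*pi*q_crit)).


4*pi*q_crit = 220.92
Q/(4*pi*q_crit) = 12.560
r = sqrt(12.560) = 3.5440 m

3.5440 m


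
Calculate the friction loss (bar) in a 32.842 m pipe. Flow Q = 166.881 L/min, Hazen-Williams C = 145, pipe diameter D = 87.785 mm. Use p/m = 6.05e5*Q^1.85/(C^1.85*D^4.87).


Q^1.85 = 12926
C^1.85 = 9966.2
D^4.87 = 2.9138e+09
p/m = 0.00026929 bar/m
p_total = 0.00026929 * 32.842 = 0.0088440 bar

0.0088440 bar


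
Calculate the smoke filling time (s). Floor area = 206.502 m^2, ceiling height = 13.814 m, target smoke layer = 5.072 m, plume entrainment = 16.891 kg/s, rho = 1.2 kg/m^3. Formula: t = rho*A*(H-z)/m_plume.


H - z = 8.742 m
t = 1.2 * 206.502 * 8.742 / 16.891 = 128.25 s

128.25 s


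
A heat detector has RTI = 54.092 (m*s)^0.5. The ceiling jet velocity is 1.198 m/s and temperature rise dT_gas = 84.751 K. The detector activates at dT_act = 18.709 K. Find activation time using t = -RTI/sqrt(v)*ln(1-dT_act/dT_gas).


dT_act/dT_gas = 0.22075
ln(1 - 0.22075) = -0.24943
t = -54.092 / sqrt(1.198) * -0.24943 = 12.327 s

12.327 s


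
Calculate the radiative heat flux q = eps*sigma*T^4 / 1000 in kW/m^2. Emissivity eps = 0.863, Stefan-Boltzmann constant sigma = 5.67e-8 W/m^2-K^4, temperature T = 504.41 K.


T^4 = 6.4734e+10
q = 0.863 * 5.67e-8 * 6.4734e+10 / 1000 = 3.1676 kW/m^2

3.1676 kW/m^2


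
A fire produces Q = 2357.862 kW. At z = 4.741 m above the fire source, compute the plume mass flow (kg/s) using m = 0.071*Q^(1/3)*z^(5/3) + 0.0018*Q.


Q^(1/3) = 13.310
z^(5/3) = 13.380
First term = 0.071 * 13.310 * 13.380 = 12.644
Second term = 0.0018 * 2357.862 = 4.2442
m = 16.888 kg/s

16.888 kg/s


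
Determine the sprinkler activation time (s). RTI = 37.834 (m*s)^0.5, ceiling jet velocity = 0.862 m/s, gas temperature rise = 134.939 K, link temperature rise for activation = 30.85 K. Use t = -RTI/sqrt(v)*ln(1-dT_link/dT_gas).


dT_link/dT_gas = 0.22862
ln(1 - 0.22862) = -0.25958
t = -37.834 / sqrt(0.862) * -0.25958 = 10.578 s

10.578 s


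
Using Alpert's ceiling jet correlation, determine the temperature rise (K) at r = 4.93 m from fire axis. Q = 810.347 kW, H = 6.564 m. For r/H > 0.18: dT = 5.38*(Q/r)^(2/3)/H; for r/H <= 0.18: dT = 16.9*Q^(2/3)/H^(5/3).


r/H = 4.93 / 6.564 = 0.75107
r/H > 0.18, so dT = 5.38*(Q/r)^(2/3)/H
Q/r = 164.37
(Q/r)^(2/3) = 30.007
dT = 5.38 * 30.007 / 6.564 = 24.594 K

24.594 K


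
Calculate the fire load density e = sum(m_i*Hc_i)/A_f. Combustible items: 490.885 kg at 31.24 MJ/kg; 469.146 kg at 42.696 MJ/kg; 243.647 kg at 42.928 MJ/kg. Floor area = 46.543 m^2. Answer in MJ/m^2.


Total energy = 490.885*31.24 + 469.146*42.696 + 243.647*42.928
= 15335.25 + 20030.66 + 10459.28
= 45825.18 MJ
e = 45825.18 / 46.543 = 984.58 MJ/m^2

984.58 MJ/m^2


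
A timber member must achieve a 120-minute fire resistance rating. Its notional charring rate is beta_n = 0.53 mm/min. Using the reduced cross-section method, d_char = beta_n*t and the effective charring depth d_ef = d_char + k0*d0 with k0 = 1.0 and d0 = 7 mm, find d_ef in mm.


d_char = 0.53 * 120 = 63.6 mm
d_ef = 63.6 + 1.0*7 = 70.6 mm

70.6 mm


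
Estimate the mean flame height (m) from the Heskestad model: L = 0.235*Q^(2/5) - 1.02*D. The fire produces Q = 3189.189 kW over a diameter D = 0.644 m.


Q^(2/5) = 25.204
0.235 * Q^(2/5) = 5.9230
1.02 * D = 0.65688
L = 5.2661 m

5.2661 m


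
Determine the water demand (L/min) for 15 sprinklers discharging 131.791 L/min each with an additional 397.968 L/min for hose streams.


Sprinkler demand = 15 * 131.791 = 1976.865 L/min
Total = 1976.865 + 397.968 = 2374.833 L/min

2374.833 L/min


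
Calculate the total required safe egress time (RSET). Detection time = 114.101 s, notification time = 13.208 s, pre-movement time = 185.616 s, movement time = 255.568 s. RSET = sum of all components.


Total = 114.101 + 13.208 + 185.616 + 255.568 = 568.493 s

568.493 s


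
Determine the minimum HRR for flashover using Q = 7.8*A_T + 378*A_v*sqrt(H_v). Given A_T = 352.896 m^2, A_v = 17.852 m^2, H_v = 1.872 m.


7.8*A_T = 2752.6
sqrt(H_v) = 1.3682
378*A_v*sqrt(H_v) = 9232.8
Q = 2752.6 + 9232.8 = 11985 kW

11985 kW


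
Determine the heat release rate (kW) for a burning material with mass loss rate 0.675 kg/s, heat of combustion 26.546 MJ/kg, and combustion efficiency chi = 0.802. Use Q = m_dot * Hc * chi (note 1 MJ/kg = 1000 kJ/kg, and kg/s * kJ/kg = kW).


Hc = 26.546 MJ/kg = 26.546 * 1000 kJ/kg = 26546 kJ/kg
Q = 0.675 kg/s * 26546 kJ/kg * 0.802 = 14371 kW

14371 kW


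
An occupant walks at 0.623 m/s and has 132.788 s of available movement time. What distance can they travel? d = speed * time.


d = 0.623 * 132.788 = 82.727 m

82.727 m


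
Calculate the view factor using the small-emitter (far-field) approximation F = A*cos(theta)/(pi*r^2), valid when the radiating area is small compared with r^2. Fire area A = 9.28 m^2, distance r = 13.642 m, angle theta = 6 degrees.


cos(6 deg) = 0.99452
pi*r^2 = 584.66
F = 9.28 * 0.99452 / 584.66 = 0.015785

0.015785


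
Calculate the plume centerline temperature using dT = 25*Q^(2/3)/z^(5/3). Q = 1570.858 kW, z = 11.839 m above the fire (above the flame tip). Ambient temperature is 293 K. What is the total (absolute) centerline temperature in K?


Q^(2/3) = 135.13
z^(5/3) = 61.498
dT = 25 * 135.13 / 61.498 = 54.934 K
T = 293 + 54.934 = 347.93 K

347.93 K


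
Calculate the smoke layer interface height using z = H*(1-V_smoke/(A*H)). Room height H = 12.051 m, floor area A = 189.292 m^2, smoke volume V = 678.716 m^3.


V/(A*H) = 0.29753
1 - 0.29753 = 0.70247
z = 12.051 * 0.70247 = 8.4654 m

8.4654 m


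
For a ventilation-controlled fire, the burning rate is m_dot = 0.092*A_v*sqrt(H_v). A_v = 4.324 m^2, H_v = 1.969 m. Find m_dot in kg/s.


sqrt(H_v) = 1.4032
m_dot = 0.092 * 4.324 * 1.4032 = 0.55821 kg/s

0.55821 kg/s


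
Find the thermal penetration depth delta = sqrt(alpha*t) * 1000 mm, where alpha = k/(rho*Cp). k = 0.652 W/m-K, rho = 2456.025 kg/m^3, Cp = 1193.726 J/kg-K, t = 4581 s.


alpha = 0.652 / (2456.025 * 1193.726) = 2.2239e-07 m^2/s
alpha * t = 0.0010188
delta = sqrt(0.0010188) * 1000 = 31.918 mm

31.918 mm


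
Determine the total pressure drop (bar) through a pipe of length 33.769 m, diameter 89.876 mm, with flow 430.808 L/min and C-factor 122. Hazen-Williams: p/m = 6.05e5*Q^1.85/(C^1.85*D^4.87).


Q^1.85 = 74718
C^1.85 = 7240.5
D^4.87 = 3.2677e+09
p/m = 0.0019106 bar/m
p_total = 0.0019106 * 33.769 = 0.064519 bar

0.064519 bar


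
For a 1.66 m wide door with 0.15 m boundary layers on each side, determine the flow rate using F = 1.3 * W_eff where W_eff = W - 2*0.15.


W_eff = 1.66 - 0.30 = 1.36 m
F = 1.3 * 1.36 = 1.768 persons/s

1.768 persons/s


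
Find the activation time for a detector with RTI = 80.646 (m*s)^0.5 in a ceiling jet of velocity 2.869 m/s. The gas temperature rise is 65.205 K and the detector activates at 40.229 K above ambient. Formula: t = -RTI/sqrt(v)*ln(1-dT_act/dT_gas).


dT_act/dT_gas = 0.61696
ln(1 - 0.61696) = -0.95962
t = -80.646 / sqrt(2.869) * -0.95962 = 45.690 s

45.690 s


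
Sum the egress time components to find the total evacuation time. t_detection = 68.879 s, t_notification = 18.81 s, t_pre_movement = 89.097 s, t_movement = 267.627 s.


Total = 68.879 + 18.81 + 89.097 + 267.627 = 444.413 s

444.413 s


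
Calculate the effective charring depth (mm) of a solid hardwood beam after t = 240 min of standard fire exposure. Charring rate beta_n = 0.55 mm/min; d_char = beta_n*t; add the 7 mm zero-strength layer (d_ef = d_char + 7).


d_char = 0.55 * 240 = 132 mm
d_ef = 132 + 1.0*7 = 139 mm

139 mm


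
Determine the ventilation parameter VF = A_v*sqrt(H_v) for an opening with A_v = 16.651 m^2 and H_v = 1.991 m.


sqrt(H_v) = 1.4110
VF = 16.651 * 1.4110 = 23.495 m^(5/2)

23.495 m^(5/2)


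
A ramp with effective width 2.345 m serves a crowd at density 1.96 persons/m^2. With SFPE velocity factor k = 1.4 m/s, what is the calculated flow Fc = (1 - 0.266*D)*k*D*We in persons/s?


1 - 0.266*D = 1 - 0.266*1.96 = 0.47864
Fs = 0.47864 * 1.4 * 1.96 = 1.3134 persons/(s*m)
Fc = 1.3134 * 2.345 = 3.0799 persons/s

3.0799 persons/s


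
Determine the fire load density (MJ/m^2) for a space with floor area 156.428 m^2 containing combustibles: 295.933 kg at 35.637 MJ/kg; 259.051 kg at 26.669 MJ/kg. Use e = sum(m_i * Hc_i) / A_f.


Total energy = 295.933*35.637 + 259.051*26.669
= 10546.16 + 6908.631
= 17454.80 MJ
e = 17454.80 / 156.428 = 111.58 MJ/m^2

111.58 MJ/m^2


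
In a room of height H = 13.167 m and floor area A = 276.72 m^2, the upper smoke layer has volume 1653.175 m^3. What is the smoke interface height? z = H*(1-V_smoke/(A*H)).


V/(A*H) = 0.45372
1 - 0.45372 = 0.54628
z = 13.167 * 0.54628 = 7.1928 m

7.1928 m


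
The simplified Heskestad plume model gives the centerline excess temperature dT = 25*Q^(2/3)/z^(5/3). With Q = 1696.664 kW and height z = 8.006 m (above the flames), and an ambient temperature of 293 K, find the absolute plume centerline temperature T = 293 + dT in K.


Q^(2/3) = 142.25
z^(5/3) = 32.040
dT = 25 * 142.25 / 32.040 = 111.00 K
T = 293 + 111.00 = 404.00 K

404.00 K


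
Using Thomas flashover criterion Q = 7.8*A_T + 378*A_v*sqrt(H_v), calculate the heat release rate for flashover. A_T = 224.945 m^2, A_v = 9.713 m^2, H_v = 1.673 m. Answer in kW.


7.8*A_T = 1754.571
sqrt(H_v) = 1.2934
378*A_v*sqrt(H_v) = 4748.9
Q = 1754.571 + 4748.9 = 6503.5 kW

6503.5 kW


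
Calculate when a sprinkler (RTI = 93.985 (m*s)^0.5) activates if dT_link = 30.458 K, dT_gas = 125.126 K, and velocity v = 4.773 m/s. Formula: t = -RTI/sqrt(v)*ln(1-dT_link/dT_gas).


dT_link/dT_gas = 0.24342
ln(1 - 0.24342) = -0.27895
t = -93.985 / sqrt(4.773) * -0.27895 = 12.000 s

12.000 s


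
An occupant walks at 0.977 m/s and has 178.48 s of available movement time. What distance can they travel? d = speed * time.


d = 0.977 * 178.48 = 174.37 m

174.37 m


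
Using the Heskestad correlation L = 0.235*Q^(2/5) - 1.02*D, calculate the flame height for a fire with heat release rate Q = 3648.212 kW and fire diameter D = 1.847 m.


Q^(2/5) = 26.597
0.235 * Q^(2/5) = 6.2503
1.02 * D = 1.8839
L = 4.3663 m

4.3663 m


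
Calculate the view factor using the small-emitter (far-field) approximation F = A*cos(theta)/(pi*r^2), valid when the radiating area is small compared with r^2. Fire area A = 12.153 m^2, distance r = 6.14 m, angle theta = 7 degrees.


cos(7 deg) = 0.99255
pi*r^2 = 118.44
F = 12.153 * 0.99255 / 118.44 = 0.10185

0.10185


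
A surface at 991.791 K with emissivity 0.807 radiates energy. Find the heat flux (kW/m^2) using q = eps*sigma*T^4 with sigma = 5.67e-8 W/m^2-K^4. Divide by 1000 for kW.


T^4 = 9.6757e+11
q = 0.807 * 5.67e-8 * 9.6757e+11 / 1000 = 44.273 kW/m^2

44.273 kW/m^2


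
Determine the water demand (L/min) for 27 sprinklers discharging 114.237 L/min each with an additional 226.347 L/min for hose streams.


Sprinkler demand = 27 * 114.237 = 3084.399 L/min
Total = 3084.399 + 226.347 = 3310.746 L/min

3310.746 L/min
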